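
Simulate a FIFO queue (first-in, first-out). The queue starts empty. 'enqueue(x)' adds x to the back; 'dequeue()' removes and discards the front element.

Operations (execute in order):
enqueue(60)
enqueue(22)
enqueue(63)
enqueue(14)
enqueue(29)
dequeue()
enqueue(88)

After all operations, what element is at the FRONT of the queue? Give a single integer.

Answer: 22

Derivation:
enqueue(60): queue = [60]
enqueue(22): queue = [60, 22]
enqueue(63): queue = [60, 22, 63]
enqueue(14): queue = [60, 22, 63, 14]
enqueue(29): queue = [60, 22, 63, 14, 29]
dequeue(): queue = [22, 63, 14, 29]
enqueue(88): queue = [22, 63, 14, 29, 88]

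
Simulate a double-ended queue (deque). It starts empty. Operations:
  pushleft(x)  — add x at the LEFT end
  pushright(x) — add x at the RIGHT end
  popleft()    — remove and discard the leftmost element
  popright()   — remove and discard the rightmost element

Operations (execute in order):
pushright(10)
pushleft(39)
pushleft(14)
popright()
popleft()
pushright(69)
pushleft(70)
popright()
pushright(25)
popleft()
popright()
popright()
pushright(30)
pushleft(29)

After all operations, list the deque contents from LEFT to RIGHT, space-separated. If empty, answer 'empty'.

Answer: 29 30

Derivation:
pushright(10): [10]
pushleft(39): [39, 10]
pushleft(14): [14, 39, 10]
popright(): [14, 39]
popleft(): [39]
pushright(69): [39, 69]
pushleft(70): [70, 39, 69]
popright(): [70, 39]
pushright(25): [70, 39, 25]
popleft(): [39, 25]
popright(): [39]
popright(): []
pushright(30): [30]
pushleft(29): [29, 30]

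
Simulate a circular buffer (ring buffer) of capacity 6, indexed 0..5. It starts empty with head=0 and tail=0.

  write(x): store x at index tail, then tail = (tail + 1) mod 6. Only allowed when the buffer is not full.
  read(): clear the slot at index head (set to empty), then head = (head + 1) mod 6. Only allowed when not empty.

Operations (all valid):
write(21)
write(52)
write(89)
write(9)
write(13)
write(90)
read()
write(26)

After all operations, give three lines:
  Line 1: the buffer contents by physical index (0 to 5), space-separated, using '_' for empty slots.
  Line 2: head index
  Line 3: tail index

Answer: 26 52 89 9 13 90
1
1

Derivation:
write(21): buf=[21 _ _ _ _ _], head=0, tail=1, size=1
write(52): buf=[21 52 _ _ _ _], head=0, tail=2, size=2
write(89): buf=[21 52 89 _ _ _], head=0, tail=3, size=3
write(9): buf=[21 52 89 9 _ _], head=0, tail=4, size=4
write(13): buf=[21 52 89 9 13 _], head=0, tail=5, size=5
write(90): buf=[21 52 89 9 13 90], head=0, tail=0, size=6
read(): buf=[_ 52 89 9 13 90], head=1, tail=0, size=5
write(26): buf=[26 52 89 9 13 90], head=1, tail=1, size=6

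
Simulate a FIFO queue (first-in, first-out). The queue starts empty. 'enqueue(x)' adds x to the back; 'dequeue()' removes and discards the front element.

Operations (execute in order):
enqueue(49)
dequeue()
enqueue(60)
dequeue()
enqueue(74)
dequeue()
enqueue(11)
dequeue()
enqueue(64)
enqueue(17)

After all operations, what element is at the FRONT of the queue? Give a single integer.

enqueue(49): queue = [49]
dequeue(): queue = []
enqueue(60): queue = [60]
dequeue(): queue = []
enqueue(74): queue = [74]
dequeue(): queue = []
enqueue(11): queue = [11]
dequeue(): queue = []
enqueue(64): queue = [64]
enqueue(17): queue = [64, 17]

Answer: 64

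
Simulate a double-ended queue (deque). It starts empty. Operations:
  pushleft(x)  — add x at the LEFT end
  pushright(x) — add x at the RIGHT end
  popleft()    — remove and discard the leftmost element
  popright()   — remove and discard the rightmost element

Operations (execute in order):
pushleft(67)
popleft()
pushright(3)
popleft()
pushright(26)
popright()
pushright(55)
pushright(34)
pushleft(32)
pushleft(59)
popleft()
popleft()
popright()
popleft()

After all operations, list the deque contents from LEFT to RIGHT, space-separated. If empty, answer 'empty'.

Answer: empty

Derivation:
pushleft(67): [67]
popleft(): []
pushright(3): [3]
popleft(): []
pushright(26): [26]
popright(): []
pushright(55): [55]
pushright(34): [55, 34]
pushleft(32): [32, 55, 34]
pushleft(59): [59, 32, 55, 34]
popleft(): [32, 55, 34]
popleft(): [55, 34]
popright(): [55]
popleft(): []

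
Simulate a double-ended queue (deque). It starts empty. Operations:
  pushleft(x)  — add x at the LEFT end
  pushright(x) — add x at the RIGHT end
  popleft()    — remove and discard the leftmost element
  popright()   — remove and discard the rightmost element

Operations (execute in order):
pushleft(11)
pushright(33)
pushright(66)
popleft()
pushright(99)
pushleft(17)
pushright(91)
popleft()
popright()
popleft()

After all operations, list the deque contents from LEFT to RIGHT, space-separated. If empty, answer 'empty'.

pushleft(11): [11]
pushright(33): [11, 33]
pushright(66): [11, 33, 66]
popleft(): [33, 66]
pushright(99): [33, 66, 99]
pushleft(17): [17, 33, 66, 99]
pushright(91): [17, 33, 66, 99, 91]
popleft(): [33, 66, 99, 91]
popright(): [33, 66, 99]
popleft(): [66, 99]

Answer: 66 99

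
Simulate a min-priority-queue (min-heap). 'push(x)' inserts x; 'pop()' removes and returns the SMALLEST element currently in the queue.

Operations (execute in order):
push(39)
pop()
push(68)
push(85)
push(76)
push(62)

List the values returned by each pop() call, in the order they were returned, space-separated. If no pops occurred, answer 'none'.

push(39): heap contents = [39]
pop() → 39: heap contents = []
push(68): heap contents = [68]
push(85): heap contents = [68, 85]
push(76): heap contents = [68, 76, 85]
push(62): heap contents = [62, 68, 76, 85]

Answer: 39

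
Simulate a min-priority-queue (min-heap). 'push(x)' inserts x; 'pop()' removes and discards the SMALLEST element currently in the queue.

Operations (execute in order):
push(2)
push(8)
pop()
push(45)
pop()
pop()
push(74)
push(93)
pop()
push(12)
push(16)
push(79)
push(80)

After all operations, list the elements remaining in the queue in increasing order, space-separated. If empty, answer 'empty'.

Answer: 12 16 79 80 93

Derivation:
push(2): heap contents = [2]
push(8): heap contents = [2, 8]
pop() → 2: heap contents = [8]
push(45): heap contents = [8, 45]
pop() → 8: heap contents = [45]
pop() → 45: heap contents = []
push(74): heap contents = [74]
push(93): heap contents = [74, 93]
pop() → 74: heap contents = [93]
push(12): heap contents = [12, 93]
push(16): heap contents = [12, 16, 93]
push(79): heap contents = [12, 16, 79, 93]
push(80): heap contents = [12, 16, 79, 80, 93]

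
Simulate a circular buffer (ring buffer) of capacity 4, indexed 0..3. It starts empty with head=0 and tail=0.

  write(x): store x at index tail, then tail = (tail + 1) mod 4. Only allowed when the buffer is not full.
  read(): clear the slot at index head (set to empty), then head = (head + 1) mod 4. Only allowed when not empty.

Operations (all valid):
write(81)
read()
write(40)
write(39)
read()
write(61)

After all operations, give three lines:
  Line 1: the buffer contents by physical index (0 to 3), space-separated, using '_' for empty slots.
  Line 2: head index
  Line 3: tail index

write(81): buf=[81 _ _ _], head=0, tail=1, size=1
read(): buf=[_ _ _ _], head=1, tail=1, size=0
write(40): buf=[_ 40 _ _], head=1, tail=2, size=1
write(39): buf=[_ 40 39 _], head=1, tail=3, size=2
read(): buf=[_ _ 39 _], head=2, tail=3, size=1
write(61): buf=[_ _ 39 61], head=2, tail=0, size=2

Answer: _ _ 39 61
2
0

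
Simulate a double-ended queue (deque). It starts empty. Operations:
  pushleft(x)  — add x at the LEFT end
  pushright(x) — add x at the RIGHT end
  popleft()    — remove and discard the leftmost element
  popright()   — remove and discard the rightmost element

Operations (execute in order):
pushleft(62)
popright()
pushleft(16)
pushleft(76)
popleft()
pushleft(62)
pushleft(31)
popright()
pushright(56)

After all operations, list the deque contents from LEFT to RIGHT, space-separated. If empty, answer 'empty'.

pushleft(62): [62]
popright(): []
pushleft(16): [16]
pushleft(76): [76, 16]
popleft(): [16]
pushleft(62): [62, 16]
pushleft(31): [31, 62, 16]
popright(): [31, 62]
pushright(56): [31, 62, 56]

Answer: 31 62 56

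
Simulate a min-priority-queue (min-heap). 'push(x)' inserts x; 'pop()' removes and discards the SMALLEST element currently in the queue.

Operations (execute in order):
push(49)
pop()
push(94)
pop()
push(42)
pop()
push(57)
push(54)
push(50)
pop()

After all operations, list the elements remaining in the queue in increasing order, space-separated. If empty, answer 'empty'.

push(49): heap contents = [49]
pop() → 49: heap contents = []
push(94): heap contents = [94]
pop() → 94: heap contents = []
push(42): heap contents = [42]
pop() → 42: heap contents = []
push(57): heap contents = [57]
push(54): heap contents = [54, 57]
push(50): heap contents = [50, 54, 57]
pop() → 50: heap contents = [54, 57]

Answer: 54 57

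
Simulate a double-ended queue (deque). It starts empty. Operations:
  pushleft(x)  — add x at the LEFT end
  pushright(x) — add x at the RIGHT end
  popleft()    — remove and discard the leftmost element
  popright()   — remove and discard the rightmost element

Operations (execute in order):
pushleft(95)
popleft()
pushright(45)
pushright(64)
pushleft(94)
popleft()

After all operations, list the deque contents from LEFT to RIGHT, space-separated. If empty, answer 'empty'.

pushleft(95): [95]
popleft(): []
pushright(45): [45]
pushright(64): [45, 64]
pushleft(94): [94, 45, 64]
popleft(): [45, 64]

Answer: 45 64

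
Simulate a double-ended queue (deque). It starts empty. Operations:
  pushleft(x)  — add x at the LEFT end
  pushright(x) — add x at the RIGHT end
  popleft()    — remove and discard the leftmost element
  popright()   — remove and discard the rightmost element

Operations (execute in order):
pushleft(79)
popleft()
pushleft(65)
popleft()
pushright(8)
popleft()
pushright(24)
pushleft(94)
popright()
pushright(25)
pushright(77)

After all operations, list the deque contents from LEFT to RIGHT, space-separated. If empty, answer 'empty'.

pushleft(79): [79]
popleft(): []
pushleft(65): [65]
popleft(): []
pushright(8): [8]
popleft(): []
pushright(24): [24]
pushleft(94): [94, 24]
popright(): [94]
pushright(25): [94, 25]
pushright(77): [94, 25, 77]

Answer: 94 25 77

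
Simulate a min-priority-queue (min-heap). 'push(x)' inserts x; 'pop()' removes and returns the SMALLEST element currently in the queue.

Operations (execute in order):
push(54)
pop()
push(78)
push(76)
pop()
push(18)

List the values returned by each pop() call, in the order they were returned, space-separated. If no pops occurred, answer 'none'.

push(54): heap contents = [54]
pop() → 54: heap contents = []
push(78): heap contents = [78]
push(76): heap contents = [76, 78]
pop() → 76: heap contents = [78]
push(18): heap contents = [18, 78]

Answer: 54 76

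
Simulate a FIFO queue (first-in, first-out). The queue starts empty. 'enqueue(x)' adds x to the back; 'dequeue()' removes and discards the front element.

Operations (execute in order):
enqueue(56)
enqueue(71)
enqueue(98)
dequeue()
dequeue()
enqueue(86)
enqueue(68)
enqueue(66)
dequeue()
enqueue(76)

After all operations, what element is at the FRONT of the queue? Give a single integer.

Answer: 86

Derivation:
enqueue(56): queue = [56]
enqueue(71): queue = [56, 71]
enqueue(98): queue = [56, 71, 98]
dequeue(): queue = [71, 98]
dequeue(): queue = [98]
enqueue(86): queue = [98, 86]
enqueue(68): queue = [98, 86, 68]
enqueue(66): queue = [98, 86, 68, 66]
dequeue(): queue = [86, 68, 66]
enqueue(76): queue = [86, 68, 66, 76]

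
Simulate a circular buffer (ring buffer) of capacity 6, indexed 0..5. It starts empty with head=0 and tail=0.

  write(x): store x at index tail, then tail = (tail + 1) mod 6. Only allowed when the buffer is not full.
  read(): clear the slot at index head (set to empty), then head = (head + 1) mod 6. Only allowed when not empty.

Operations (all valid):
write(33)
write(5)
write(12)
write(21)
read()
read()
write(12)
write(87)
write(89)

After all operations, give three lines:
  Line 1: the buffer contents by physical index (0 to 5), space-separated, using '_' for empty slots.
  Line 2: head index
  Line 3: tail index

Answer: 89 _ 12 21 12 87
2
1

Derivation:
write(33): buf=[33 _ _ _ _ _], head=0, tail=1, size=1
write(5): buf=[33 5 _ _ _ _], head=0, tail=2, size=2
write(12): buf=[33 5 12 _ _ _], head=0, tail=3, size=3
write(21): buf=[33 5 12 21 _ _], head=0, tail=4, size=4
read(): buf=[_ 5 12 21 _ _], head=1, tail=4, size=3
read(): buf=[_ _ 12 21 _ _], head=2, tail=4, size=2
write(12): buf=[_ _ 12 21 12 _], head=2, tail=5, size=3
write(87): buf=[_ _ 12 21 12 87], head=2, tail=0, size=4
write(89): buf=[89 _ 12 21 12 87], head=2, tail=1, size=5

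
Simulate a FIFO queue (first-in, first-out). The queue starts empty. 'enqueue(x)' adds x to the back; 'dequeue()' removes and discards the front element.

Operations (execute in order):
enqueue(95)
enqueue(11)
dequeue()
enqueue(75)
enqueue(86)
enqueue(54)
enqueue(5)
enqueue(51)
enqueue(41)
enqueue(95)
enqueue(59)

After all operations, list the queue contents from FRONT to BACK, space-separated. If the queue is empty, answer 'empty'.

enqueue(95): [95]
enqueue(11): [95, 11]
dequeue(): [11]
enqueue(75): [11, 75]
enqueue(86): [11, 75, 86]
enqueue(54): [11, 75, 86, 54]
enqueue(5): [11, 75, 86, 54, 5]
enqueue(51): [11, 75, 86, 54, 5, 51]
enqueue(41): [11, 75, 86, 54, 5, 51, 41]
enqueue(95): [11, 75, 86, 54, 5, 51, 41, 95]
enqueue(59): [11, 75, 86, 54, 5, 51, 41, 95, 59]

Answer: 11 75 86 54 5 51 41 95 59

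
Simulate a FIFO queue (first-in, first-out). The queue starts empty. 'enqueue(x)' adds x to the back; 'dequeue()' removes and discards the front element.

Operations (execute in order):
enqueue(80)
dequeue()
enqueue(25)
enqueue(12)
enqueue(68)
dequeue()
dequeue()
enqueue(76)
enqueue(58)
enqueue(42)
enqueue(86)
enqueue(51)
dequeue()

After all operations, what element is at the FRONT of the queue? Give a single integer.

enqueue(80): queue = [80]
dequeue(): queue = []
enqueue(25): queue = [25]
enqueue(12): queue = [25, 12]
enqueue(68): queue = [25, 12, 68]
dequeue(): queue = [12, 68]
dequeue(): queue = [68]
enqueue(76): queue = [68, 76]
enqueue(58): queue = [68, 76, 58]
enqueue(42): queue = [68, 76, 58, 42]
enqueue(86): queue = [68, 76, 58, 42, 86]
enqueue(51): queue = [68, 76, 58, 42, 86, 51]
dequeue(): queue = [76, 58, 42, 86, 51]

Answer: 76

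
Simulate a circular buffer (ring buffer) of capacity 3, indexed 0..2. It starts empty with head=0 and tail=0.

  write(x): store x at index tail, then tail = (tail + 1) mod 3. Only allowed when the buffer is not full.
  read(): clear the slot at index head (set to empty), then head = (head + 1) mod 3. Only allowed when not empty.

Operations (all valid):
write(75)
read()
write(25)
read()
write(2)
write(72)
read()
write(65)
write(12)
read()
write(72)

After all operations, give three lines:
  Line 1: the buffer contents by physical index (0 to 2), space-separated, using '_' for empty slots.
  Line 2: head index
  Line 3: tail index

write(75): buf=[75 _ _], head=0, tail=1, size=1
read(): buf=[_ _ _], head=1, tail=1, size=0
write(25): buf=[_ 25 _], head=1, tail=2, size=1
read(): buf=[_ _ _], head=2, tail=2, size=0
write(2): buf=[_ _ 2], head=2, tail=0, size=1
write(72): buf=[72 _ 2], head=2, tail=1, size=2
read(): buf=[72 _ _], head=0, tail=1, size=1
write(65): buf=[72 65 _], head=0, tail=2, size=2
write(12): buf=[72 65 12], head=0, tail=0, size=3
read(): buf=[_ 65 12], head=1, tail=0, size=2
write(72): buf=[72 65 12], head=1, tail=1, size=3

Answer: 72 65 12
1
1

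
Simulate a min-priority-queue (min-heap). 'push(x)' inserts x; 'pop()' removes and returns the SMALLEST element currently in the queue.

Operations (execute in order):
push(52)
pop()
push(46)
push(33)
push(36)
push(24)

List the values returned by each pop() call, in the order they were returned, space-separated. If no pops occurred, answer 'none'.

push(52): heap contents = [52]
pop() → 52: heap contents = []
push(46): heap contents = [46]
push(33): heap contents = [33, 46]
push(36): heap contents = [33, 36, 46]
push(24): heap contents = [24, 33, 36, 46]

Answer: 52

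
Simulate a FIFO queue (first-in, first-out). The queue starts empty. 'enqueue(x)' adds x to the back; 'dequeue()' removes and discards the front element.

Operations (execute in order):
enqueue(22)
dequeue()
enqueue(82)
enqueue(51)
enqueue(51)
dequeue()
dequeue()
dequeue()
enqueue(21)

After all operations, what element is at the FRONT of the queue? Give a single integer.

enqueue(22): queue = [22]
dequeue(): queue = []
enqueue(82): queue = [82]
enqueue(51): queue = [82, 51]
enqueue(51): queue = [82, 51, 51]
dequeue(): queue = [51, 51]
dequeue(): queue = [51]
dequeue(): queue = []
enqueue(21): queue = [21]

Answer: 21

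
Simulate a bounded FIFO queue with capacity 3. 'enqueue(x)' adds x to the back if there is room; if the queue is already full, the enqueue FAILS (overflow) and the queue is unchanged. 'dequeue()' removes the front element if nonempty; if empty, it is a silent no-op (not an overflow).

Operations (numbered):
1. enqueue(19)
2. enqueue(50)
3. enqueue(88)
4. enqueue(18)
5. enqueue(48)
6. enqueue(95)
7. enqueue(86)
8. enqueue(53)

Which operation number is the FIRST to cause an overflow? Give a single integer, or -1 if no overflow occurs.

1. enqueue(19): size=1
2. enqueue(50): size=2
3. enqueue(88): size=3
4. enqueue(18): size=3=cap → OVERFLOW (fail)
5. enqueue(48): size=3=cap → OVERFLOW (fail)
6. enqueue(95): size=3=cap → OVERFLOW (fail)
7. enqueue(86): size=3=cap → OVERFLOW (fail)
8. enqueue(53): size=3=cap → OVERFLOW (fail)

Answer: 4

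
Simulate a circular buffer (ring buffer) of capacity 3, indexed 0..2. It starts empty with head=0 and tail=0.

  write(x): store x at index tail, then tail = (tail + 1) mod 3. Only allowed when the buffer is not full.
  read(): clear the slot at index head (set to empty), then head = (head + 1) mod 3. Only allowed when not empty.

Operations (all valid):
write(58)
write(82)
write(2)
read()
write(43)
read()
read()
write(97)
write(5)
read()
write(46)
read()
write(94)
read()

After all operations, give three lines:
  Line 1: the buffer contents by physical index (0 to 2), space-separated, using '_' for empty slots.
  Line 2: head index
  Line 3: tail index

write(58): buf=[58 _ _], head=0, tail=1, size=1
write(82): buf=[58 82 _], head=0, tail=2, size=2
write(2): buf=[58 82 2], head=0, tail=0, size=3
read(): buf=[_ 82 2], head=1, tail=0, size=2
write(43): buf=[43 82 2], head=1, tail=1, size=3
read(): buf=[43 _ 2], head=2, tail=1, size=2
read(): buf=[43 _ _], head=0, tail=1, size=1
write(97): buf=[43 97 _], head=0, tail=2, size=2
write(5): buf=[43 97 5], head=0, tail=0, size=3
read(): buf=[_ 97 5], head=1, tail=0, size=2
write(46): buf=[46 97 5], head=1, tail=1, size=3
read(): buf=[46 _ 5], head=2, tail=1, size=2
write(94): buf=[46 94 5], head=2, tail=2, size=3
read(): buf=[46 94 _], head=0, tail=2, size=2

Answer: 46 94 _
0
2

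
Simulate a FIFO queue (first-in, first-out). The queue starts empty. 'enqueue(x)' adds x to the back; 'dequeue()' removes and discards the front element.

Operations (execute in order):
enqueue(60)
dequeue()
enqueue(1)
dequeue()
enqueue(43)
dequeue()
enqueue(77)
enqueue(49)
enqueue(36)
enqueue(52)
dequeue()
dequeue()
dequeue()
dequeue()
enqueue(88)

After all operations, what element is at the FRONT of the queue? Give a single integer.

enqueue(60): queue = [60]
dequeue(): queue = []
enqueue(1): queue = [1]
dequeue(): queue = []
enqueue(43): queue = [43]
dequeue(): queue = []
enqueue(77): queue = [77]
enqueue(49): queue = [77, 49]
enqueue(36): queue = [77, 49, 36]
enqueue(52): queue = [77, 49, 36, 52]
dequeue(): queue = [49, 36, 52]
dequeue(): queue = [36, 52]
dequeue(): queue = [52]
dequeue(): queue = []
enqueue(88): queue = [88]

Answer: 88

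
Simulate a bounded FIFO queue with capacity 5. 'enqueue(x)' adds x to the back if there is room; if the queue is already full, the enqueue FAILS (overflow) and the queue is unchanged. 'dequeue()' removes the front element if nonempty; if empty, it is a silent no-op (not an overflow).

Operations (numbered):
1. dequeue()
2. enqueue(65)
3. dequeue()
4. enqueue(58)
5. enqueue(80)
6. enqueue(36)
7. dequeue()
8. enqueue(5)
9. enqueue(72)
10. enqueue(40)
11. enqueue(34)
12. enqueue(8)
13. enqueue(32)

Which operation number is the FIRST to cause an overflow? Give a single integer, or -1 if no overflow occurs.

Answer: 11

Derivation:
1. dequeue(): empty, no-op, size=0
2. enqueue(65): size=1
3. dequeue(): size=0
4. enqueue(58): size=1
5. enqueue(80): size=2
6. enqueue(36): size=3
7. dequeue(): size=2
8. enqueue(5): size=3
9. enqueue(72): size=4
10. enqueue(40): size=5
11. enqueue(34): size=5=cap → OVERFLOW (fail)
12. enqueue(8): size=5=cap → OVERFLOW (fail)
13. enqueue(32): size=5=cap → OVERFLOW (fail)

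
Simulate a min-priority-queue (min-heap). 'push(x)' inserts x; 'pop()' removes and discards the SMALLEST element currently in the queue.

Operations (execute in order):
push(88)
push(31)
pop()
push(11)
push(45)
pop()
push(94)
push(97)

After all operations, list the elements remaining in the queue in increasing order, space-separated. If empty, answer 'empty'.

Answer: 45 88 94 97

Derivation:
push(88): heap contents = [88]
push(31): heap contents = [31, 88]
pop() → 31: heap contents = [88]
push(11): heap contents = [11, 88]
push(45): heap contents = [11, 45, 88]
pop() → 11: heap contents = [45, 88]
push(94): heap contents = [45, 88, 94]
push(97): heap contents = [45, 88, 94, 97]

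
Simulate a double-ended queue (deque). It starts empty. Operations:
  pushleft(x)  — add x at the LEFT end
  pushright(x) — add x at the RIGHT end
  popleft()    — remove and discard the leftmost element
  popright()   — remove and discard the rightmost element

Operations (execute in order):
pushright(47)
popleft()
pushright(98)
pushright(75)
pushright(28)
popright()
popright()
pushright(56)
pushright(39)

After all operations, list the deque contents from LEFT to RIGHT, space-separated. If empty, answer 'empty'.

Answer: 98 56 39

Derivation:
pushright(47): [47]
popleft(): []
pushright(98): [98]
pushright(75): [98, 75]
pushright(28): [98, 75, 28]
popright(): [98, 75]
popright(): [98]
pushright(56): [98, 56]
pushright(39): [98, 56, 39]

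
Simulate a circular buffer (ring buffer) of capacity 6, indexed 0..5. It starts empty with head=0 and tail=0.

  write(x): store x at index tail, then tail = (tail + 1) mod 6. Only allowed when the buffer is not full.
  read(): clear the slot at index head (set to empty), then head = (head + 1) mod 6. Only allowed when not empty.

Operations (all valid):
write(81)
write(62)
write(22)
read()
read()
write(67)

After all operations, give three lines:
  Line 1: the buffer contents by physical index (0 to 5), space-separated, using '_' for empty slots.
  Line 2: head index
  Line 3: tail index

Answer: _ _ 22 67 _ _
2
4

Derivation:
write(81): buf=[81 _ _ _ _ _], head=0, tail=1, size=1
write(62): buf=[81 62 _ _ _ _], head=0, tail=2, size=2
write(22): buf=[81 62 22 _ _ _], head=0, tail=3, size=3
read(): buf=[_ 62 22 _ _ _], head=1, tail=3, size=2
read(): buf=[_ _ 22 _ _ _], head=2, tail=3, size=1
write(67): buf=[_ _ 22 67 _ _], head=2, tail=4, size=2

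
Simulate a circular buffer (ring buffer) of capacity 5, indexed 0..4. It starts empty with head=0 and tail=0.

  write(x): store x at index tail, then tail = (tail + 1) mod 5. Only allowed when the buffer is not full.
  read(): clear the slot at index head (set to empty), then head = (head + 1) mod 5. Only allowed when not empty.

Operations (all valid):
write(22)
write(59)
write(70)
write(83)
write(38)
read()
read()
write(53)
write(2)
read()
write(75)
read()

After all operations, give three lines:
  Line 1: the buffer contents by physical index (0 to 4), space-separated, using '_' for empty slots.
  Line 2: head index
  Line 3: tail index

write(22): buf=[22 _ _ _ _], head=0, tail=1, size=1
write(59): buf=[22 59 _ _ _], head=0, tail=2, size=2
write(70): buf=[22 59 70 _ _], head=0, tail=3, size=3
write(83): buf=[22 59 70 83 _], head=0, tail=4, size=4
write(38): buf=[22 59 70 83 38], head=0, tail=0, size=5
read(): buf=[_ 59 70 83 38], head=1, tail=0, size=4
read(): buf=[_ _ 70 83 38], head=2, tail=0, size=3
write(53): buf=[53 _ 70 83 38], head=2, tail=1, size=4
write(2): buf=[53 2 70 83 38], head=2, tail=2, size=5
read(): buf=[53 2 _ 83 38], head=3, tail=2, size=4
write(75): buf=[53 2 75 83 38], head=3, tail=3, size=5
read(): buf=[53 2 75 _ 38], head=4, tail=3, size=4

Answer: 53 2 75 _ 38
4
3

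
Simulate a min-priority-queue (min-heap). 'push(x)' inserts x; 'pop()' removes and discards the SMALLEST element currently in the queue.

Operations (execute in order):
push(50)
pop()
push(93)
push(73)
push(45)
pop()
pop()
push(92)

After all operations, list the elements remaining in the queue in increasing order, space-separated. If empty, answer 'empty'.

push(50): heap contents = [50]
pop() → 50: heap contents = []
push(93): heap contents = [93]
push(73): heap contents = [73, 93]
push(45): heap contents = [45, 73, 93]
pop() → 45: heap contents = [73, 93]
pop() → 73: heap contents = [93]
push(92): heap contents = [92, 93]

Answer: 92 93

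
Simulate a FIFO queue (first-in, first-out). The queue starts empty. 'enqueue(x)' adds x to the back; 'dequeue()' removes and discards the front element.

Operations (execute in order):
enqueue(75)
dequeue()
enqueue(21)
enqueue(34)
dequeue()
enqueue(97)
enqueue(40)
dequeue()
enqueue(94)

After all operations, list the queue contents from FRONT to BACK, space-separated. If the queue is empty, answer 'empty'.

Answer: 97 40 94

Derivation:
enqueue(75): [75]
dequeue(): []
enqueue(21): [21]
enqueue(34): [21, 34]
dequeue(): [34]
enqueue(97): [34, 97]
enqueue(40): [34, 97, 40]
dequeue(): [97, 40]
enqueue(94): [97, 40, 94]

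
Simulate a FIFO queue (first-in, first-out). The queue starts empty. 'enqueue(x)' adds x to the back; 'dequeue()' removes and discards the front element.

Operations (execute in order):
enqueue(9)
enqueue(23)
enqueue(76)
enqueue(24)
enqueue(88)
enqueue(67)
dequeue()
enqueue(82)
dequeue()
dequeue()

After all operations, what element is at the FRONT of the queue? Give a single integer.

enqueue(9): queue = [9]
enqueue(23): queue = [9, 23]
enqueue(76): queue = [9, 23, 76]
enqueue(24): queue = [9, 23, 76, 24]
enqueue(88): queue = [9, 23, 76, 24, 88]
enqueue(67): queue = [9, 23, 76, 24, 88, 67]
dequeue(): queue = [23, 76, 24, 88, 67]
enqueue(82): queue = [23, 76, 24, 88, 67, 82]
dequeue(): queue = [76, 24, 88, 67, 82]
dequeue(): queue = [24, 88, 67, 82]

Answer: 24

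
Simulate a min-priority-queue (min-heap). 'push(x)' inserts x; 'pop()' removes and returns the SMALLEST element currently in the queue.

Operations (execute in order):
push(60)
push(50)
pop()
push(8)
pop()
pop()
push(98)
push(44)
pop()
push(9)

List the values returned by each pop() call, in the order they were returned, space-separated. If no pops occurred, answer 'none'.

push(60): heap contents = [60]
push(50): heap contents = [50, 60]
pop() → 50: heap contents = [60]
push(8): heap contents = [8, 60]
pop() → 8: heap contents = [60]
pop() → 60: heap contents = []
push(98): heap contents = [98]
push(44): heap contents = [44, 98]
pop() → 44: heap contents = [98]
push(9): heap contents = [9, 98]

Answer: 50 8 60 44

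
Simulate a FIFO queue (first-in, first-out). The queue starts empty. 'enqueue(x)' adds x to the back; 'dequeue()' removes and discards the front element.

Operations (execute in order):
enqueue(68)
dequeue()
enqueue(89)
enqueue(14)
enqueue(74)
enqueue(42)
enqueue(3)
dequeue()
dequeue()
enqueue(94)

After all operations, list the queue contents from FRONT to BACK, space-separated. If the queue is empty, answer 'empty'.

Answer: 74 42 3 94

Derivation:
enqueue(68): [68]
dequeue(): []
enqueue(89): [89]
enqueue(14): [89, 14]
enqueue(74): [89, 14, 74]
enqueue(42): [89, 14, 74, 42]
enqueue(3): [89, 14, 74, 42, 3]
dequeue(): [14, 74, 42, 3]
dequeue(): [74, 42, 3]
enqueue(94): [74, 42, 3, 94]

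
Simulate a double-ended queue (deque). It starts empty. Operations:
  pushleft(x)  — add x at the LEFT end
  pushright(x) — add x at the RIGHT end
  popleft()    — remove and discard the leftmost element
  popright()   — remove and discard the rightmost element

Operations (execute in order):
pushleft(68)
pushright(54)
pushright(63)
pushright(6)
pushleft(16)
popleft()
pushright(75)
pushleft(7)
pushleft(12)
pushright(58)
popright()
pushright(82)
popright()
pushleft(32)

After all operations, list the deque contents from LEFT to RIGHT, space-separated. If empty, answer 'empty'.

Answer: 32 12 7 68 54 63 6 75

Derivation:
pushleft(68): [68]
pushright(54): [68, 54]
pushright(63): [68, 54, 63]
pushright(6): [68, 54, 63, 6]
pushleft(16): [16, 68, 54, 63, 6]
popleft(): [68, 54, 63, 6]
pushright(75): [68, 54, 63, 6, 75]
pushleft(7): [7, 68, 54, 63, 6, 75]
pushleft(12): [12, 7, 68, 54, 63, 6, 75]
pushright(58): [12, 7, 68, 54, 63, 6, 75, 58]
popright(): [12, 7, 68, 54, 63, 6, 75]
pushright(82): [12, 7, 68, 54, 63, 6, 75, 82]
popright(): [12, 7, 68, 54, 63, 6, 75]
pushleft(32): [32, 12, 7, 68, 54, 63, 6, 75]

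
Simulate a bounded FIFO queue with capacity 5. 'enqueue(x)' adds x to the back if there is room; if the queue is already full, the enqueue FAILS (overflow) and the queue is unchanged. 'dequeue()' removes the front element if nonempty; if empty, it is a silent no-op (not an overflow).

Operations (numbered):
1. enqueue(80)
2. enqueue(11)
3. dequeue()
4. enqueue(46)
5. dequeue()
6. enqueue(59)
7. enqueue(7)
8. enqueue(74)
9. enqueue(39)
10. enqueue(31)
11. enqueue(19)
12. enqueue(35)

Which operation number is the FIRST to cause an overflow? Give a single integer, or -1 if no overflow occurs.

Answer: 10

Derivation:
1. enqueue(80): size=1
2. enqueue(11): size=2
3. dequeue(): size=1
4. enqueue(46): size=2
5. dequeue(): size=1
6. enqueue(59): size=2
7. enqueue(7): size=3
8. enqueue(74): size=4
9. enqueue(39): size=5
10. enqueue(31): size=5=cap → OVERFLOW (fail)
11. enqueue(19): size=5=cap → OVERFLOW (fail)
12. enqueue(35): size=5=cap → OVERFLOW (fail)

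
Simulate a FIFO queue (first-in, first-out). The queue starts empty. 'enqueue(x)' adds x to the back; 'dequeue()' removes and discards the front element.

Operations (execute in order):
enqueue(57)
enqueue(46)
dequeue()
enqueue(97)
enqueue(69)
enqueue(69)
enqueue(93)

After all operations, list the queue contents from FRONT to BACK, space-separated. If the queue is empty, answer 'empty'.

enqueue(57): [57]
enqueue(46): [57, 46]
dequeue(): [46]
enqueue(97): [46, 97]
enqueue(69): [46, 97, 69]
enqueue(69): [46, 97, 69, 69]
enqueue(93): [46, 97, 69, 69, 93]

Answer: 46 97 69 69 93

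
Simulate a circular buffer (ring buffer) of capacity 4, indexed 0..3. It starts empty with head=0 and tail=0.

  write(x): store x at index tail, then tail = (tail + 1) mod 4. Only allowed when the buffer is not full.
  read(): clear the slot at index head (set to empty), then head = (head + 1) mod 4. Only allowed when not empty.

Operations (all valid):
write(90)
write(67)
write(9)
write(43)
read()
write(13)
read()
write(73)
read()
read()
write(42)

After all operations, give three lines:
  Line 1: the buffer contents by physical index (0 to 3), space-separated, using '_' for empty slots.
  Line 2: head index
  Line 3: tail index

write(90): buf=[90 _ _ _], head=0, tail=1, size=1
write(67): buf=[90 67 _ _], head=0, tail=2, size=2
write(9): buf=[90 67 9 _], head=0, tail=3, size=3
write(43): buf=[90 67 9 43], head=0, tail=0, size=4
read(): buf=[_ 67 9 43], head=1, tail=0, size=3
write(13): buf=[13 67 9 43], head=1, tail=1, size=4
read(): buf=[13 _ 9 43], head=2, tail=1, size=3
write(73): buf=[13 73 9 43], head=2, tail=2, size=4
read(): buf=[13 73 _ 43], head=3, tail=2, size=3
read(): buf=[13 73 _ _], head=0, tail=2, size=2
write(42): buf=[13 73 42 _], head=0, tail=3, size=3

Answer: 13 73 42 _
0
3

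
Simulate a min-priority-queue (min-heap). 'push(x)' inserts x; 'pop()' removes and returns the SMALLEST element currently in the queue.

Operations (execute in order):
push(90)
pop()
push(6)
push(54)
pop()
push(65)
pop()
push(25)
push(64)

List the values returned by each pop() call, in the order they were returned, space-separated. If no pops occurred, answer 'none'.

Answer: 90 6 54

Derivation:
push(90): heap contents = [90]
pop() → 90: heap contents = []
push(6): heap contents = [6]
push(54): heap contents = [6, 54]
pop() → 6: heap contents = [54]
push(65): heap contents = [54, 65]
pop() → 54: heap contents = [65]
push(25): heap contents = [25, 65]
push(64): heap contents = [25, 64, 65]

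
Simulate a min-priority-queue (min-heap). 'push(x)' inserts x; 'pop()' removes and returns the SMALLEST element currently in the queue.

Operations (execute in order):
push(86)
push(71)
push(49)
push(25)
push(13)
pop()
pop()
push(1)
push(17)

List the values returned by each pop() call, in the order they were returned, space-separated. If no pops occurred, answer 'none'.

Answer: 13 25

Derivation:
push(86): heap contents = [86]
push(71): heap contents = [71, 86]
push(49): heap contents = [49, 71, 86]
push(25): heap contents = [25, 49, 71, 86]
push(13): heap contents = [13, 25, 49, 71, 86]
pop() → 13: heap contents = [25, 49, 71, 86]
pop() → 25: heap contents = [49, 71, 86]
push(1): heap contents = [1, 49, 71, 86]
push(17): heap contents = [1, 17, 49, 71, 86]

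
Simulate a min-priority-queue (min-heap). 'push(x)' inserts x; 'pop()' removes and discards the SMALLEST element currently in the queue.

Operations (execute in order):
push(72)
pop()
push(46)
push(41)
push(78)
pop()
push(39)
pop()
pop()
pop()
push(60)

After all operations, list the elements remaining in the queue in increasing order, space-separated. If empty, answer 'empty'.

Answer: 60

Derivation:
push(72): heap contents = [72]
pop() → 72: heap contents = []
push(46): heap contents = [46]
push(41): heap contents = [41, 46]
push(78): heap contents = [41, 46, 78]
pop() → 41: heap contents = [46, 78]
push(39): heap contents = [39, 46, 78]
pop() → 39: heap contents = [46, 78]
pop() → 46: heap contents = [78]
pop() → 78: heap contents = []
push(60): heap contents = [60]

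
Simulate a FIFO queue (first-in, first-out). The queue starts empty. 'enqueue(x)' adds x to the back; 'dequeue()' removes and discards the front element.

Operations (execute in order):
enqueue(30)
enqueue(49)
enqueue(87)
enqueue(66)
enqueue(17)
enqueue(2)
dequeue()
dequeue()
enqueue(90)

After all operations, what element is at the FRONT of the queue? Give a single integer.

enqueue(30): queue = [30]
enqueue(49): queue = [30, 49]
enqueue(87): queue = [30, 49, 87]
enqueue(66): queue = [30, 49, 87, 66]
enqueue(17): queue = [30, 49, 87, 66, 17]
enqueue(2): queue = [30, 49, 87, 66, 17, 2]
dequeue(): queue = [49, 87, 66, 17, 2]
dequeue(): queue = [87, 66, 17, 2]
enqueue(90): queue = [87, 66, 17, 2, 90]

Answer: 87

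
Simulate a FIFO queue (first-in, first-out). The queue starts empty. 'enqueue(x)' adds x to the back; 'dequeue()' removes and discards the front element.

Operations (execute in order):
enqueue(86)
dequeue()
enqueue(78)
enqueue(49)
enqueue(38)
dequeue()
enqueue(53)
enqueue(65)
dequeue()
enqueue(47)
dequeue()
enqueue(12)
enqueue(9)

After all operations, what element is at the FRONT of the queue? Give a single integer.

enqueue(86): queue = [86]
dequeue(): queue = []
enqueue(78): queue = [78]
enqueue(49): queue = [78, 49]
enqueue(38): queue = [78, 49, 38]
dequeue(): queue = [49, 38]
enqueue(53): queue = [49, 38, 53]
enqueue(65): queue = [49, 38, 53, 65]
dequeue(): queue = [38, 53, 65]
enqueue(47): queue = [38, 53, 65, 47]
dequeue(): queue = [53, 65, 47]
enqueue(12): queue = [53, 65, 47, 12]
enqueue(9): queue = [53, 65, 47, 12, 9]

Answer: 53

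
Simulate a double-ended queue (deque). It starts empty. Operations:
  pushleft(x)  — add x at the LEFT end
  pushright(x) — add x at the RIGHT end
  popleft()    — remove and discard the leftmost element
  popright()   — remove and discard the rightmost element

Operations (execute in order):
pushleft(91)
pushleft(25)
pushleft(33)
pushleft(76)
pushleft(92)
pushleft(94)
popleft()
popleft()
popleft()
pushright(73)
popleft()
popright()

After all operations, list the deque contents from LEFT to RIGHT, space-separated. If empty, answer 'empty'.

pushleft(91): [91]
pushleft(25): [25, 91]
pushleft(33): [33, 25, 91]
pushleft(76): [76, 33, 25, 91]
pushleft(92): [92, 76, 33, 25, 91]
pushleft(94): [94, 92, 76, 33, 25, 91]
popleft(): [92, 76, 33, 25, 91]
popleft(): [76, 33, 25, 91]
popleft(): [33, 25, 91]
pushright(73): [33, 25, 91, 73]
popleft(): [25, 91, 73]
popright(): [25, 91]

Answer: 25 91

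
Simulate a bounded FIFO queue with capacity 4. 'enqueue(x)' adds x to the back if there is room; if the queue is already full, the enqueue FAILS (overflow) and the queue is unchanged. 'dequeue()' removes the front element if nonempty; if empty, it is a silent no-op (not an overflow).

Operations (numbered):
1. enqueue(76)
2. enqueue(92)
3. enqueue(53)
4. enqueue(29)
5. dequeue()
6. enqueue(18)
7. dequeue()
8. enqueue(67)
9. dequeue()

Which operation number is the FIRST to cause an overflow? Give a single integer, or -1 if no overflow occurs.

1. enqueue(76): size=1
2. enqueue(92): size=2
3. enqueue(53): size=3
4. enqueue(29): size=4
5. dequeue(): size=3
6. enqueue(18): size=4
7. dequeue(): size=3
8. enqueue(67): size=4
9. dequeue(): size=3

Answer: -1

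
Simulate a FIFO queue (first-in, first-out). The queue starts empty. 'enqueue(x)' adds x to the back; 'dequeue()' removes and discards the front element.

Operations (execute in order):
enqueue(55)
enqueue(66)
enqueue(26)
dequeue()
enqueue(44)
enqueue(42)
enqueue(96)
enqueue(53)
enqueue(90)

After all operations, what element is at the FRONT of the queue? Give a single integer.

enqueue(55): queue = [55]
enqueue(66): queue = [55, 66]
enqueue(26): queue = [55, 66, 26]
dequeue(): queue = [66, 26]
enqueue(44): queue = [66, 26, 44]
enqueue(42): queue = [66, 26, 44, 42]
enqueue(96): queue = [66, 26, 44, 42, 96]
enqueue(53): queue = [66, 26, 44, 42, 96, 53]
enqueue(90): queue = [66, 26, 44, 42, 96, 53, 90]

Answer: 66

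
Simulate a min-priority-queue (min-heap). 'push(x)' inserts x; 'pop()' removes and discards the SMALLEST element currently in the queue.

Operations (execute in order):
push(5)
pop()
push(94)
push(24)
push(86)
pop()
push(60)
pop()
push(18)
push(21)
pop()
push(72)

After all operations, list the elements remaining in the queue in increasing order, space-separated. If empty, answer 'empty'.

push(5): heap contents = [5]
pop() → 5: heap contents = []
push(94): heap contents = [94]
push(24): heap contents = [24, 94]
push(86): heap contents = [24, 86, 94]
pop() → 24: heap contents = [86, 94]
push(60): heap contents = [60, 86, 94]
pop() → 60: heap contents = [86, 94]
push(18): heap contents = [18, 86, 94]
push(21): heap contents = [18, 21, 86, 94]
pop() → 18: heap contents = [21, 86, 94]
push(72): heap contents = [21, 72, 86, 94]

Answer: 21 72 86 94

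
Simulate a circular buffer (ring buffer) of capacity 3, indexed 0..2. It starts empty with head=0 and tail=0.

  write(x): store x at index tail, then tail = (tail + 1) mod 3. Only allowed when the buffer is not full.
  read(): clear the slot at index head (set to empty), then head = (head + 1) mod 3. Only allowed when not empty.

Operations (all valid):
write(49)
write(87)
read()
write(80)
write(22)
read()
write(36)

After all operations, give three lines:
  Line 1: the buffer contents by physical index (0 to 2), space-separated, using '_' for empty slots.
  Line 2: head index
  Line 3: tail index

Answer: 22 36 80
2
2

Derivation:
write(49): buf=[49 _ _], head=0, tail=1, size=1
write(87): buf=[49 87 _], head=0, tail=2, size=2
read(): buf=[_ 87 _], head=1, tail=2, size=1
write(80): buf=[_ 87 80], head=1, tail=0, size=2
write(22): buf=[22 87 80], head=1, tail=1, size=3
read(): buf=[22 _ 80], head=2, tail=1, size=2
write(36): buf=[22 36 80], head=2, tail=2, size=3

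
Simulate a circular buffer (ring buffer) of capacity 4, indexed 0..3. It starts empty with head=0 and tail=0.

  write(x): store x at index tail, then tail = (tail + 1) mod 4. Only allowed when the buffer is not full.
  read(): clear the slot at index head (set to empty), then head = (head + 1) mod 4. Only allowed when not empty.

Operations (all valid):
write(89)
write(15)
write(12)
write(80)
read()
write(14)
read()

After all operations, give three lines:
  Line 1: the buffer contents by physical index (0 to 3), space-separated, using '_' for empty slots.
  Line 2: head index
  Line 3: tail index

write(89): buf=[89 _ _ _], head=0, tail=1, size=1
write(15): buf=[89 15 _ _], head=0, tail=2, size=2
write(12): buf=[89 15 12 _], head=0, tail=3, size=3
write(80): buf=[89 15 12 80], head=0, tail=0, size=4
read(): buf=[_ 15 12 80], head=1, tail=0, size=3
write(14): buf=[14 15 12 80], head=1, tail=1, size=4
read(): buf=[14 _ 12 80], head=2, tail=1, size=3

Answer: 14 _ 12 80
2
1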